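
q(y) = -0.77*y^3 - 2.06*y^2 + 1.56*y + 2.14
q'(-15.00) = -456.39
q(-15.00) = 2113.99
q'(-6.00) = -56.88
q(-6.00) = 84.94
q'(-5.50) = -45.66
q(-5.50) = 59.35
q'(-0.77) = 3.36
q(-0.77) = 0.07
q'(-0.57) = 3.16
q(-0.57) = 0.72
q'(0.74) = -2.75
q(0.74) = 1.85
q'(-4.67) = -29.58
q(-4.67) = 28.35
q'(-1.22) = 3.15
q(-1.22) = -1.43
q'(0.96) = -4.52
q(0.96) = 1.06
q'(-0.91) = 3.40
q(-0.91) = -0.41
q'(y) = -2.31*y^2 - 4.12*y + 1.56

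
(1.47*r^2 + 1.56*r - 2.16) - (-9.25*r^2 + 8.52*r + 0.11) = 10.72*r^2 - 6.96*r - 2.27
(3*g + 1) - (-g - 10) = 4*g + 11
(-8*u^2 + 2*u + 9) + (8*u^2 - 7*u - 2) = 7 - 5*u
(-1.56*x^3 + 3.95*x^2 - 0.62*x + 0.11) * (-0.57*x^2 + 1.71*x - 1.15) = 0.8892*x^5 - 4.9191*x^4 + 8.9019*x^3 - 5.6654*x^2 + 0.9011*x - 0.1265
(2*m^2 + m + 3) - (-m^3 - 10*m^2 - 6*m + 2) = m^3 + 12*m^2 + 7*m + 1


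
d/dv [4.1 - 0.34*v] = -0.340000000000000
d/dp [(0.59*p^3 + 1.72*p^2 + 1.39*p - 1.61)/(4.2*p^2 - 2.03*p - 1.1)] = (2.478*p^4 - 2.3954*p^3 - 11.2766*p^2 + 9.74*p - 4.7973)/(17.64*p^4 - 17.052*p^3 - 5.1191*p^2 + 4.466*p + 1.21)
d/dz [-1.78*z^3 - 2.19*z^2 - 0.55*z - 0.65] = -5.34*z^2 - 4.38*z - 0.55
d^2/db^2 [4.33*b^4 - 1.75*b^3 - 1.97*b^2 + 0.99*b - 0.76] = 51.96*b^2 - 10.5*b - 3.94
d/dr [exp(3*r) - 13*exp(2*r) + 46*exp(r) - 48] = (3*exp(2*r) - 26*exp(r) + 46)*exp(r)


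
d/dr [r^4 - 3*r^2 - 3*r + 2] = 4*r^3 - 6*r - 3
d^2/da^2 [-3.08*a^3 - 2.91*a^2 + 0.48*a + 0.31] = -18.48*a - 5.82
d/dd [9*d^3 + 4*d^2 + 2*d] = 27*d^2 + 8*d + 2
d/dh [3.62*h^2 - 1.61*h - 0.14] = 7.24*h - 1.61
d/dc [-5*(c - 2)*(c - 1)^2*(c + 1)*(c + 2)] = -25*c^4 + 20*c^3 + 75*c^2 - 50*c - 20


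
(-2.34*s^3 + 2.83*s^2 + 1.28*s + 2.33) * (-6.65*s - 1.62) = 15.561*s^4 - 15.0287*s^3 - 13.0966*s^2 - 17.5681*s - 3.7746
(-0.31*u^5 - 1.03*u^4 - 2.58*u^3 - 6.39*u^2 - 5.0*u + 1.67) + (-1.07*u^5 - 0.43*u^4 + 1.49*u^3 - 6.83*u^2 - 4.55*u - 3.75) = -1.38*u^5 - 1.46*u^4 - 1.09*u^3 - 13.22*u^2 - 9.55*u - 2.08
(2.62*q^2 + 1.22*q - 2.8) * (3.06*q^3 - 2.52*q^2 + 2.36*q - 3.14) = 8.0172*q^5 - 2.8692*q^4 - 5.4592*q^3 + 1.7084*q^2 - 10.4388*q + 8.792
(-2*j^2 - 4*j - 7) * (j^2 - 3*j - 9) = -2*j^4 + 2*j^3 + 23*j^2 + 57*j + 63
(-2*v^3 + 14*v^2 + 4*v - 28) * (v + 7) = -2*v^4 + 102*v^2 - 196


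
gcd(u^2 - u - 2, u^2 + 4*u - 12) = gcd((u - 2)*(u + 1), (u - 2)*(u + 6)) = u - 2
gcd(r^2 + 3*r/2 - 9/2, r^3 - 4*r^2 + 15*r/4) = r - 3/2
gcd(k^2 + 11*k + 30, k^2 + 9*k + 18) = k + 6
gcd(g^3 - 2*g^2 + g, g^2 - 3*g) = g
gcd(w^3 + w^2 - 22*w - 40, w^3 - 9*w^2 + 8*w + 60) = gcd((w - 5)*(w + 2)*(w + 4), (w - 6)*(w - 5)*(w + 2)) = w^2 - 3*w - 10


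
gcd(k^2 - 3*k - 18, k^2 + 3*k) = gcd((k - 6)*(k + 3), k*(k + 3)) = k + 3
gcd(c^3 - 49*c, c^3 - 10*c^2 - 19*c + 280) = c - 7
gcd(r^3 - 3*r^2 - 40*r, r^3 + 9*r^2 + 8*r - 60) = r + 5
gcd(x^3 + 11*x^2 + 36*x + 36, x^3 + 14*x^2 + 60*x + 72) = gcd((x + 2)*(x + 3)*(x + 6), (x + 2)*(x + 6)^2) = x^2 + 8*x + 12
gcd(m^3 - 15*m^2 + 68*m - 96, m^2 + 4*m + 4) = 1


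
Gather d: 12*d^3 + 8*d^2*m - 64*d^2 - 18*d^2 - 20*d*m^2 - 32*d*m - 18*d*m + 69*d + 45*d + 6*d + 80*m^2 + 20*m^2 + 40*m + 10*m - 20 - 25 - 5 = 12*d^3 + d^2*(8*m - 82) + d*(-20*m^2 - 50*m + 120) + 100*m^2 + 50*m - 50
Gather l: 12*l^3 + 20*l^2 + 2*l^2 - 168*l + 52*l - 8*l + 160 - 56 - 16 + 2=12*l^3 + 22*l^2 - 124*l + 90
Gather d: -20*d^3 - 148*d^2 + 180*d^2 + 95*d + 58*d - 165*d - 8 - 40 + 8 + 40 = -20*d^3 + 32*d^2 - 12*d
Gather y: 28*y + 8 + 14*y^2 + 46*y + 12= 14*y^2 + 74*y + 20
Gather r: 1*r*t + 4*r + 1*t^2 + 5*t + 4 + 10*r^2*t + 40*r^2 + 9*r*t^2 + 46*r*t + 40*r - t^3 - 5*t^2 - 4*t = r^2*(10*t + 40) + r*(9*t^2 + 47*t + 44) - t^3 - 4*t^2 + t + 4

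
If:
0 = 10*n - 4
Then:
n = 2/5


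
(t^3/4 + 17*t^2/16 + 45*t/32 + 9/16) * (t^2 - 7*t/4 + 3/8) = t^5/4 + 5*t^4/8 - 23*t^3/64 - 3*t^2/2 - 117*t/256 + 27/128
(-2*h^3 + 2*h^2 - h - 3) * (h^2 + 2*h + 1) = -2*h^5 - 2*h^4 + h^3 - 3*h^2 - 7*h - 3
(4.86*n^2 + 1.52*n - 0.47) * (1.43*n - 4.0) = 6.9498*n^3 - 17.2664*n^2 - 6.7521*n + 1.88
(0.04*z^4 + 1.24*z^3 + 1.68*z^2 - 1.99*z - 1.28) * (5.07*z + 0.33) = 0.2028*z^5 + 6.3*z^4 + 8.9268*z^3 - 9.5349*z^2 - 7.1463*z - 0.4224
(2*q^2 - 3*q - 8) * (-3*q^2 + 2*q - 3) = -6*q^4 + 13*q^3 + 12*q^2 - 7*q + 24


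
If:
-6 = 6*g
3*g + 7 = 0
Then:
No Solution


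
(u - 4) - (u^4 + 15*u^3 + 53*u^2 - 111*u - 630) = -u^4 - 15*u^3 - 53*u^2 + 112*u + 626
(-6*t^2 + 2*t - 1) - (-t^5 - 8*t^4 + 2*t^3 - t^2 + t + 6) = t^5 + 8*t^4 - 2*t^3 - 5*t^2 + t - 7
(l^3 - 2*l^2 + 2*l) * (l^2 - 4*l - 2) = l^5 - 6*l^4 + 8*l^3 - 4*l^2 - 4*l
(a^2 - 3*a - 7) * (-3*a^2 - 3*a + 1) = -3*a^4 + 6*a^3 + 31*a^2 + 18*a - 7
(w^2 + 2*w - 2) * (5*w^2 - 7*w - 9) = 5*w^4 + 3*w^3 - 33*w^2 - 4*w + 18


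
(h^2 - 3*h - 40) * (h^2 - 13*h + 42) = h^4 - 16*h^3 + 41*h^2 + 394*h - 1680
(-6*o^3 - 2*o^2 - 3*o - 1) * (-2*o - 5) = 12*o^4 + 34*o^3 + 16*o^2 + 17*o + 5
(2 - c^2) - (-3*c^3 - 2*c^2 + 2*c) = 3*c^3 + c^2 - 2*c + 2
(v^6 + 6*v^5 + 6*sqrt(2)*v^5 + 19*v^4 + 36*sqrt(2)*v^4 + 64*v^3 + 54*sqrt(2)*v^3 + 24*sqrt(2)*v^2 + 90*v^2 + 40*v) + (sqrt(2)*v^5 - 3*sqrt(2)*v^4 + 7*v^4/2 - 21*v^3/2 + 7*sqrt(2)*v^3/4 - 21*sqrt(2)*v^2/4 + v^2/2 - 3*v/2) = v^6 + 6*v^5 + 7*sqrt(2)*v^5 + 45*v^4/2 + 33*sqrt(2)*v^4 + 107*v^3/2 + 223*sqrt(2)*v^3/4 + 75*sqrt(2)*v^2/4 + 181*v^2/2 + 77*v/2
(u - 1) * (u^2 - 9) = u^3 - u^2 - 9*u + 9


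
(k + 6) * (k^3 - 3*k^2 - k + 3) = k^4 + 3*k^3 - 19*k^2 - 3*k + 18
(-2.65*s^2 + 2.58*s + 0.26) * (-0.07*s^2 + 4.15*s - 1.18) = 0.1855*s^4 - 11.1781*s^3 + 13.8158*s^2 - 1.9654*s - 0.3068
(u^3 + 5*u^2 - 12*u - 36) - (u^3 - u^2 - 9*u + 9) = 6*u^2 - 3*u - 45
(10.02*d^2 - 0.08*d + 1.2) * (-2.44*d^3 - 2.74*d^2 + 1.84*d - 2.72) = -24.4488*d^5 - 27.2596*d^4 + 15.728*d^3 - 30.6896*d^2 + 2.4256*d - 3.264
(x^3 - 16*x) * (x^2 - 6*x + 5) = x^5 - 6*x^4 - 11*x^3 + 96*x^2 - 80*x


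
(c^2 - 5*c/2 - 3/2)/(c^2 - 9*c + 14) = (2*c^2 - 5*c - 3)/(2*(c^2 - 9*c + 14))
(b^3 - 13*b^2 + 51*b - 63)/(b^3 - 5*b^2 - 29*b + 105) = (b - 3)/(b + 5)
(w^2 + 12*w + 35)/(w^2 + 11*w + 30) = (w + 7)/(w + 6)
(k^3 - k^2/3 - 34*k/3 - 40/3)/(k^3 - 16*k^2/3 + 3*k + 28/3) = (3*k^2 + 11*k + 10)/(3*k^2 - 4*k - 7)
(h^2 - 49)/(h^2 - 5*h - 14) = (h + 7)/(h + 2)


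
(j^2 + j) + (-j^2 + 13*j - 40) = 14*j - 40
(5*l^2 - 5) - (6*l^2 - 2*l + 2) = -l^2 + 2*l - 7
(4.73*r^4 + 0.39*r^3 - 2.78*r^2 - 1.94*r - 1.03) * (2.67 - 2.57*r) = -12.1561*r^5 + 11.6268*r^4 + 8.1859*r^3 - 2.4368*r^2 - 2.5327*r - 2.7501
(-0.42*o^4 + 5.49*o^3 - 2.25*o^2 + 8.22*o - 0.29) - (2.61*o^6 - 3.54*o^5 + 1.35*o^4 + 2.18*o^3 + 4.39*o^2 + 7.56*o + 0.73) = -2.61*o^6 + 3.54*o^5 - 1.77*o^4 + 3.31*o^3 - 6.64*o^2 + 0.660000000000001*o - 1.02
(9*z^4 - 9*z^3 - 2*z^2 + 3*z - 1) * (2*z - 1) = 18*z^5 - 27*z^4 + 5*z^3 + 8*z^2 - 5*z + 1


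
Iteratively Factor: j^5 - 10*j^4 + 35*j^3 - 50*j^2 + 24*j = (j - 3)*(j^4 - 7*j^3 + 14*j^2 - 8*j) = (j - 4)*(j - 3)*(j^3 - 3*j^2 + 2*j) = j*(j - 4)*(j - 3)*(j^2 - 3*j + 2) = j*(j - 4)*(j - 3)*(j - 2)*(j - 1)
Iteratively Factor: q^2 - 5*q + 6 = (q - 3)*(q - 2)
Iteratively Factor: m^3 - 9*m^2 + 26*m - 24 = (m - 4)*(m^2 - 5*m + 6) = (m - 4)*(m - 3)*(m - 2)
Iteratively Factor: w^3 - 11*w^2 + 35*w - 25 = (w - 1)*(w^2 - 10*w + 25) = (w - 5)*(w - 1)*(w - 5)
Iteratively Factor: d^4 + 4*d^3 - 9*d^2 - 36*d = (d)*(d^3 + 4*d^2 - 9*d - 36) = d*(d - 3)*(d^2 + 7*d + 12) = d*(d - 3)*(d + 3)*(d + 4)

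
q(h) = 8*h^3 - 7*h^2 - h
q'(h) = 24*h^2 - 14*h - 1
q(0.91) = -0.68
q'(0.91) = 6.13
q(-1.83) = -70.64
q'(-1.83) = 104.99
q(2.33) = 60.86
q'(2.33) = 96.67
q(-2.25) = -124.31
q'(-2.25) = 152.00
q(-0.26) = -0.35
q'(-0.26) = 4.26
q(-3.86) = -560.54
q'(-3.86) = 410.63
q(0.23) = -0.50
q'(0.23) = -2.95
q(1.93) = 29.51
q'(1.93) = 61.38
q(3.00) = 150.00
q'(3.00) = 173.00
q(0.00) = 0.00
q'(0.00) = -1.00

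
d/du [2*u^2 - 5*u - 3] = 4*u - 5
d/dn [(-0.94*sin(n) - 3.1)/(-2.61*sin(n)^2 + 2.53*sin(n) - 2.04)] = (-2.4534*sin(n)^2 - 16.182*sin(n) + 9.7606)*cos(n)/(6.8121*sin(n)^4 - 13.2066*sin(n)^3 + 17.0497*sin(n)^2 - 10.3224*sin(n) + 4.1616)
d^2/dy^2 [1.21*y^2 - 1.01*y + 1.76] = 2.42000000000000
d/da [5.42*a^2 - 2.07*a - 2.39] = 10.84*a - 2.07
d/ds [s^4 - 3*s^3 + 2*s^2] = s*(4*s^2 - 9*s + 4)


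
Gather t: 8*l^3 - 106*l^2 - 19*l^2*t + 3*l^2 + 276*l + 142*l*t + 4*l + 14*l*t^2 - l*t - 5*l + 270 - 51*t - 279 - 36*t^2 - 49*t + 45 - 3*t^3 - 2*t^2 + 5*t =8*l^3 - 103*l^2 + 275*l - 3*t^3 + t^2*(14*l - 38) + t*(-19*l^2 + 141*l - 95) + 36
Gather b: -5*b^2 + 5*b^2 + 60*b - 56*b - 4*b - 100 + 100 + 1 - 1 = 0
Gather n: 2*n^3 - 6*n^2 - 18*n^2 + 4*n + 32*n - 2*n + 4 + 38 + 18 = 2*n^3 - 24*n^2 + 34*n + 60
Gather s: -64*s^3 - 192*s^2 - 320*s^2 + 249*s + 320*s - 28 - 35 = -64*s^3 - 512*s^2 + 569*s - 63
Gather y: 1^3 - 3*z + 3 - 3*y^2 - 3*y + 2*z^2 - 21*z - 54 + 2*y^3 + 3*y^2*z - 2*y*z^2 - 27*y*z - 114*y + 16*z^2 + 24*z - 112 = 2*y^3 + y^2*(3*z - 3) + y*(-2*z^2 - 27*z - 117) + 18*z^2 - 162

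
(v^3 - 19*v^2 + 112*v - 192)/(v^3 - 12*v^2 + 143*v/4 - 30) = 4*(v^2 - 11*v + 24)/(4*v^2 - 16*v + 15)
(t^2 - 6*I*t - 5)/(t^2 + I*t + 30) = (t - I)/(t + 6*I)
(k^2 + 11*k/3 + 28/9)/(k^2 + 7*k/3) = (k + 4/3)/k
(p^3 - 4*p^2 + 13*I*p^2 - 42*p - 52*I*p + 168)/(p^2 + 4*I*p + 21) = (p^2 + p*(-4 + 6*I) - 24*I)/(p - 3*I)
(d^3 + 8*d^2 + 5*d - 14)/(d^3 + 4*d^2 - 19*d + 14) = (d + 2)/(d - 2)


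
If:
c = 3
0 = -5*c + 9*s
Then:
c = 3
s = 5/3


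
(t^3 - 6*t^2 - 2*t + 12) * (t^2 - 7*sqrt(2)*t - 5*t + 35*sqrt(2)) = t^5 - 11*t^4 - 7*sqrt(2)*t^4 + 28*t^3 + 77*sqrt(2)*t^3 - 196*sqrt(2)*t^2 + 22*t^2 - 154*sqrt(2)*t - 60*t + 420*sqrt(2)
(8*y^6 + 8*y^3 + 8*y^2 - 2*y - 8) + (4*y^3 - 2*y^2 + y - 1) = 8*y^6 + 12*y^3 + 6*y^2 - y - 9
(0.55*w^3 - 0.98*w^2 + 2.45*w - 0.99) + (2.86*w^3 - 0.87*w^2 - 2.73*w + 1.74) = 3.41*w^3 - 1.85*w^2 - 0.28*w + 0.75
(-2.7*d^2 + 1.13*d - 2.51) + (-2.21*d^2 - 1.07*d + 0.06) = -4.91*d^2 + 0.0599999999999998*d - 2.45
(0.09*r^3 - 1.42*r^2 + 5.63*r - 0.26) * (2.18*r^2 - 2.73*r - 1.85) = 0.1962*r^5 - 3.3413*r^4 + 15.9835*r^3 - 13.3097*r^2 - 9.7057*r + 0.481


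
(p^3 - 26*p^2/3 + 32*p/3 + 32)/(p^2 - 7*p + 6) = (3*p^2 - 8*p - 16)/(3*(p - 1))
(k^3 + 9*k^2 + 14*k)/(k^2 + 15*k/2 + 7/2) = 2*k*(k + 2)/(2*k + 1)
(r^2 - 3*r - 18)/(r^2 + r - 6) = (r - 6)/(r - 2)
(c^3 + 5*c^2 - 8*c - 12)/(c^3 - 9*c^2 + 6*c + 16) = (c + 6)/(c - 8)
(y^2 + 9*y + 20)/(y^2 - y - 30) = (y + 4)/(y - 6)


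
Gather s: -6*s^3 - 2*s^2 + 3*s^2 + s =-6*s^3 + s^2 + s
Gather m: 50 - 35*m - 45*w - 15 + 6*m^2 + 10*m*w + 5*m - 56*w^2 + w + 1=6*m^2 + m*(10*w - 30) - 56*w^2 - 44*w + 36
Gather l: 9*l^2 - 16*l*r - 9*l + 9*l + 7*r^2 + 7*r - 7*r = 9*l^2 - 16*l*r + 7*r^2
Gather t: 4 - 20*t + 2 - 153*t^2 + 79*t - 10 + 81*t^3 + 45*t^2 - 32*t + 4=81*t^3 - 108*t^2 + 27*t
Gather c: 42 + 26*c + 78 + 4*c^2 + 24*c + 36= 4*c^2 + 50*c + 156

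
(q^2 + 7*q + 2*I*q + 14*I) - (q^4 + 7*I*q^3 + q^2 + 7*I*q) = -q^4 - 7*I*q^3 + 7*q - 5*I*q + 14*I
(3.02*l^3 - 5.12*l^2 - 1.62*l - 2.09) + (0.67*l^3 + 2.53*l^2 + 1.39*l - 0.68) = 3.69*l^3 - 2.59*l^2 - 0.23*l - 2.77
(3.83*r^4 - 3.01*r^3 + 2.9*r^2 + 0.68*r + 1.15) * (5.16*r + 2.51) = 19.7628*r^5 - 5.9183*r^4 + 7.4089*r^3 + 10.7878*r^2 + 7.6408*r + 2.8865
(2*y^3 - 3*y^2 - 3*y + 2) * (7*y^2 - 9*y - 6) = 14*y^5 - 39*y^4 - 6*y^3 + 59*y^2 - 12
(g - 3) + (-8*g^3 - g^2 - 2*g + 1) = -8*g^3 - g^2 - g - 2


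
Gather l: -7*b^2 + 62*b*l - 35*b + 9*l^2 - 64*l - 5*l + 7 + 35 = -7*b^2 - 35*b + 9*l^2 + l*(62*b - 69) + 42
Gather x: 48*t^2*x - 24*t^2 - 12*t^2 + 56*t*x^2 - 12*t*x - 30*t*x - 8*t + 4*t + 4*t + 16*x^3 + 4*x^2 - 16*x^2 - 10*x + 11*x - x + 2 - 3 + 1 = -36*t^2 + 16*x^3 + x^2*(56*t - 12) + x*(48*t^2 - 42*t)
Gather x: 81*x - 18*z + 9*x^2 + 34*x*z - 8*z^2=9*x^2 + x*(34*z + 81) - 8*z^2 - 18*z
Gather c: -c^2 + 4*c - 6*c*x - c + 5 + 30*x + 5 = -c^2 + c*(3 - 6*x) + 30*x + 10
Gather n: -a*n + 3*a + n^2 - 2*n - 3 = 3*a + n^2 + n*(-a - 2) - 3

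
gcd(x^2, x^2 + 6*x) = x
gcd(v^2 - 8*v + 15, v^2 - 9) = v - 3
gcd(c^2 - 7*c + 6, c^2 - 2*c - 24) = c - 6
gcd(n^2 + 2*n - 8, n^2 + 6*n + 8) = n + 4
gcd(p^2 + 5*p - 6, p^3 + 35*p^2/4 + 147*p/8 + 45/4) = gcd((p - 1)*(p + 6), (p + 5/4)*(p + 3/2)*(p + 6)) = p + 6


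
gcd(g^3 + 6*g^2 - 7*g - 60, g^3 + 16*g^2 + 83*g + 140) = g^2 + 9*g + 20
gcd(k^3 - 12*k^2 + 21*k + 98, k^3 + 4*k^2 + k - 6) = k + 2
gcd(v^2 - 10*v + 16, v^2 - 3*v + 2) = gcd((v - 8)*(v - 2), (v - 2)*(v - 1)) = v - 2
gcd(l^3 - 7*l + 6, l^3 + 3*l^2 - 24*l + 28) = l - 2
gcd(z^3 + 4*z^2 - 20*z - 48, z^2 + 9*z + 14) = z + 2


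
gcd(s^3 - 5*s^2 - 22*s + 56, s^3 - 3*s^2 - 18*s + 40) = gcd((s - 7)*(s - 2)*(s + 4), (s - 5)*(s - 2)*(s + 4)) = s^2 + 2*s - 8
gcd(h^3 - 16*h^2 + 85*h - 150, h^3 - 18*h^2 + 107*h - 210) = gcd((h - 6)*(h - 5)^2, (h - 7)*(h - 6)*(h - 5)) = h^2 - 11*h + 30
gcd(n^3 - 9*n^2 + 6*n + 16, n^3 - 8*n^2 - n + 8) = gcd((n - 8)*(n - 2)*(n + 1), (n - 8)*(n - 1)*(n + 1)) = n^2 - 7*n - 8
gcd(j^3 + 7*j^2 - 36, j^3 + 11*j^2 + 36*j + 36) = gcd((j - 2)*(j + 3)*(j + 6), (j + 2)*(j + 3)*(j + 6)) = j^2 + 9*j + 18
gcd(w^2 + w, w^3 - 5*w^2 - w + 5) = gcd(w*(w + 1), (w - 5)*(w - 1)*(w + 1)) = w + 1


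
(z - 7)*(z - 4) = z^2 - 11*z + 28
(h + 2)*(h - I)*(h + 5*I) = h^3 + 2*h^2 + 4*I*h^2 + 5*h + 8*I*h + 10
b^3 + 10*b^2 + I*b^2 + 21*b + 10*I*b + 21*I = (b + 3)*(b + 7)*(b + I)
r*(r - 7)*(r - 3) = r^3 - 10*r^2 + 21*r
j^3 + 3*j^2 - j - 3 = (j - 1)*(j + 1)*(j + 3)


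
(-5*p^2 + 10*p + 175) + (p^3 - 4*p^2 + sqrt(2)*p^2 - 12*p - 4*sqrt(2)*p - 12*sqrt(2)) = p^3 - 9*p^2 + sqrt(2)*p^2 - 4*sqrt(2)*p - 2*p - 12*sqrt(2) + 175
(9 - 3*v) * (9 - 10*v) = 30*v^2 - 117*v + 81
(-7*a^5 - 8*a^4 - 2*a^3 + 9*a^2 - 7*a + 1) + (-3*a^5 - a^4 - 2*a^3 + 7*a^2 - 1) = -10*a^5 - 9*a^4 - 4*a^3 + 16*a^2 - 7*a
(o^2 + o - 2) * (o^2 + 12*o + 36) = o^4 + 13*o^3 + 46*o^2 + 12*o - 72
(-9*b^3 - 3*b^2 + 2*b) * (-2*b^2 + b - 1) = 18*b^5 - 3*b^4 + 2*b^3 + 5*b^2 - 2*b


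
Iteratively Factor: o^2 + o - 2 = (o + 2)*(o - 1)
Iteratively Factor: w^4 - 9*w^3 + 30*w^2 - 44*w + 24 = (w - 2)*(w^3 - 7*w^2 + 16*w - 12) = (w - 2)^2*(w^2 - 5*w + 6) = (w - 2)^3*(w - 3)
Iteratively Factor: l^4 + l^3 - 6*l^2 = (l)*(l^3 + l^2 - 6*l) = l^2*(l^2 + l - 6) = l^2*(l + 3)*(l - 2)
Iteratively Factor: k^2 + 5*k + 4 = (k + 1)*(k + 4)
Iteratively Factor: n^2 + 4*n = (n)*(n + 4)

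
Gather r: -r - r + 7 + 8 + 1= 16 - 2*r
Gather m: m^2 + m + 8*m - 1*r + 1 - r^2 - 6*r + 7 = m^2 + 9*m - r^2 - 7*r + 8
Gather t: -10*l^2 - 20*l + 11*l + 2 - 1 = -10*l^2 - 9*l + 1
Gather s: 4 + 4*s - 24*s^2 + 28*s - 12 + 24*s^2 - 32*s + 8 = 0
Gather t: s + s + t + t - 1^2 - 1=2*s + 2*t - 2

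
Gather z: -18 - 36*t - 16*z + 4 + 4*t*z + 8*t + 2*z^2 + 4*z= -28*t + 2*z^2 + z*(4*t - 12) - 14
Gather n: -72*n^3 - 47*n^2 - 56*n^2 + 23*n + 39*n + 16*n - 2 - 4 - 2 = -72*n^3 - 103*n^2 + 78*n - 8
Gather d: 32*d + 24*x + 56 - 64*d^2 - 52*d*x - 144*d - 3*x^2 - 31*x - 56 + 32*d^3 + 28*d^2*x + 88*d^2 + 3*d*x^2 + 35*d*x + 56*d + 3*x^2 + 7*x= 32*d^3 + d^2*(28*x + 24) + d*(3*x^2 - 17*x - 56)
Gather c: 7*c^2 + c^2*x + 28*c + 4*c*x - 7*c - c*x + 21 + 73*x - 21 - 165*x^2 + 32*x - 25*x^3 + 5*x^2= c^2*(x + 7) + c*(3*x + 21) - 25*x^3 - 160*x^2 + 105*x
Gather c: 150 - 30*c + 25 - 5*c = 175 - 35*c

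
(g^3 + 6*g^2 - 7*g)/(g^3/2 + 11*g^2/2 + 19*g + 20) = 2*g*(g^2 + 6*g - 7)/(g^3 + 11*g^2 + 38*g + 40)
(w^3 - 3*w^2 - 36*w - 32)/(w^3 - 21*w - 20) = (w - 8)/(w - 5)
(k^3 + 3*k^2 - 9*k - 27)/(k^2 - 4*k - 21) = (k^2 - 9)/(k - 7)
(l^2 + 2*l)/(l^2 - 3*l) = (l + 2)/(l - 3)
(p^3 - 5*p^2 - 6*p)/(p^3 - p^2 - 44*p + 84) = p*(p + 1)/(p^2 + 5*p - 14)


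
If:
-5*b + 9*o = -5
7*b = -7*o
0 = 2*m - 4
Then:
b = 5/14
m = 2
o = -5/14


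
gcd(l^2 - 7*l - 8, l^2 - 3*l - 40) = l - 8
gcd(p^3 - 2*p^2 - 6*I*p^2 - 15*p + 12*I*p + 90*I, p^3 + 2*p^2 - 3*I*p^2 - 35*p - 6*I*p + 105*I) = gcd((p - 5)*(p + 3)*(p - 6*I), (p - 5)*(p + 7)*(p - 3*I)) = p - 5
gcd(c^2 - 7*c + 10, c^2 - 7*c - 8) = 1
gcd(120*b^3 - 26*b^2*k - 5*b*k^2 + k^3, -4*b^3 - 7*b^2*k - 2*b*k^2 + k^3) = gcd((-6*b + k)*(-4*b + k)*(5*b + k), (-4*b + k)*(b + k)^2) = 4*b - k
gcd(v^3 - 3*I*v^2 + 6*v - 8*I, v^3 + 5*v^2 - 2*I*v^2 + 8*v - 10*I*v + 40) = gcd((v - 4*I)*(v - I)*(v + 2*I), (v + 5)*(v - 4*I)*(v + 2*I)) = v^2 - 2*I*v + 8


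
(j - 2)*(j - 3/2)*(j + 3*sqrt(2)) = j^3 - 7*j^2/2 + 3*sqrt(2)*j^2 - 21*sqrt(2)*j/2 + 3*j + 9*sqrt(2)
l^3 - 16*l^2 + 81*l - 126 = (l - 7)*(l - 6)*(l - 3)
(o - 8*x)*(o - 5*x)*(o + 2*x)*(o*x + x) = o^4*x - 11*o^3*x^2 + o^3*x + 14*o^2*x^3 - 11*o^2*x^2 + 80*o*x^4 + 14*o*x^3 + 80*x^4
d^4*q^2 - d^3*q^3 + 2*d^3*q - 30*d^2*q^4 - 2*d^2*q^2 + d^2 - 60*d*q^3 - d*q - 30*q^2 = (d - 6*q)*(d + 5*q)*(d*q + 1)^2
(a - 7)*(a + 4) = a^2 - 3*a - 28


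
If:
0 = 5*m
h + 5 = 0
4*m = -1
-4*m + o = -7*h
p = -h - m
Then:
No Solution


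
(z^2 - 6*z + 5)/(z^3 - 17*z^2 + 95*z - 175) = (z - 1)/(z^2 - 12*z + 35)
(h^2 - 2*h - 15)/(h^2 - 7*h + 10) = (h + 3)/(h - 2)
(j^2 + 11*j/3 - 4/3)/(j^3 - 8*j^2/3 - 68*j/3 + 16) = (3*j - 1)/(3*j^2 - 20*j + 12)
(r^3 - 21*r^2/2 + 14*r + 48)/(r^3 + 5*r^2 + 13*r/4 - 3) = 2*(r^2 - 12*r + 32)/(2*r^2 + 7*r - 4)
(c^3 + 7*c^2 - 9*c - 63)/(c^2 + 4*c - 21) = c + 3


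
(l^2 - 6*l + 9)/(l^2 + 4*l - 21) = (l - 3)/(l + 7)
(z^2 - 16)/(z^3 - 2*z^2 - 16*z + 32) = 1/(z - 2)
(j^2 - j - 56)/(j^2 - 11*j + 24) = (j + 7)/(j - 3)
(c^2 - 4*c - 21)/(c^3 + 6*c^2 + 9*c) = (c - 7)/(c*(c + 3))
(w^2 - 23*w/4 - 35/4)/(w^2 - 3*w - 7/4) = (-4*w^2 + 23*w + 35)/(-4*w^2 + 12*w + 7)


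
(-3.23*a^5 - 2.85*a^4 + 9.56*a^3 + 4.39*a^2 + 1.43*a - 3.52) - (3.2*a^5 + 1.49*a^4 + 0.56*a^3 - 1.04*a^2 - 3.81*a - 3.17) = -6.43*a^5 - 4.34*a^4 + 9.0*a^3 + 5.43*a^2 + 5.24*a - 0.35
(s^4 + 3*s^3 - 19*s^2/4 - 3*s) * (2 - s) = -s^5 - s^4 + 43*s^3/4 - 13*s^2/2 - 6*s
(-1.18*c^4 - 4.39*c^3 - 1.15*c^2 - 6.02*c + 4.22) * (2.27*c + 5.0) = -2.6786*c^5 - 15.8653*c^4 - 24.5605*c^3 - 19.4154*c^2 - 20.5206*c + 21.1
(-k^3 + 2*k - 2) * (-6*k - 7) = 6*k^4 + 7*k^3 - 12*k^2 - 2*k + 14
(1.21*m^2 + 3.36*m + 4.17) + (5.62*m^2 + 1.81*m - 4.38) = 6.83*m^2 + 5.17*m - 0.21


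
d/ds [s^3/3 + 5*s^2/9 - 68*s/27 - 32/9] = s^2 + 10*s/9 - 68/27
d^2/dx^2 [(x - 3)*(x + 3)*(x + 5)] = 6*x + 10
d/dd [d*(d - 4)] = 2*d - 4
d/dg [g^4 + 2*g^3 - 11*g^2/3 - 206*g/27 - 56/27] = 4*g^3 + 6*g^2 - 22*g/3 - 206/27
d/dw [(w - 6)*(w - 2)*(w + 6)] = 3*w^2 - 4*w - 36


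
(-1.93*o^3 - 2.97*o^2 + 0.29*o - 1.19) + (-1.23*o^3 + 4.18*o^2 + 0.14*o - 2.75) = -3.16*o^3 + 1.21*o^2 + 0.43*o - 3.94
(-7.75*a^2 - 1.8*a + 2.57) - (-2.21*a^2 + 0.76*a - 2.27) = -5.54*a^2 - 2.56*a + 4.84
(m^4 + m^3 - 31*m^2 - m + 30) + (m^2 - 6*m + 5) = m^4 + m^3 - 30*m^2 - 7*m + 35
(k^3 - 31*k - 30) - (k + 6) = k^3 - 32*k - 36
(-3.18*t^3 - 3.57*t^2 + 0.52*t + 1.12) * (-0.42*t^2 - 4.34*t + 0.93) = 1.3356*t^5 + 15.3006*t^4 + 12.318*t^3 - 6.0473*t^2 - 4.3772*t + 1.0416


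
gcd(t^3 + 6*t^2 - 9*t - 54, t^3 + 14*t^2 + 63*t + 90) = t^2 + 9*t + 18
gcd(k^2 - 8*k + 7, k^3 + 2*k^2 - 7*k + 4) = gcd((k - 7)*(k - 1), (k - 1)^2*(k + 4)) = k - 1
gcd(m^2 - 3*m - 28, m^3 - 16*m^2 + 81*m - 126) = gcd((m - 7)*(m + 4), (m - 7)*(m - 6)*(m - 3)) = m - 7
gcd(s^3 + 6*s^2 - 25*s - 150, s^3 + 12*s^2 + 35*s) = s + 5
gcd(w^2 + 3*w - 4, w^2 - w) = w - 1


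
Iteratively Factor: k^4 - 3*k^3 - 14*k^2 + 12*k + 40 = (k - 5)*(k^3 + 2*k^2 - 4*k - 8) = (k - 5)*(k - 2)*(k^2 + 4*k + 4) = (k - 5)*(k - 2)*(k + 2)*(k + 2)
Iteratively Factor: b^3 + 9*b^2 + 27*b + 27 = (b + 3)*(b^2 + 6*b + 9) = (b + 3)^2*(b + 3)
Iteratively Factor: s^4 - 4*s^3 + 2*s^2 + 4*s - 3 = (s - 1)*(s^3 - 3*s^2 - s + 3) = (s - 3)*(s - 1)*(s^2 - 1) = (s - 3)*(s - 1)*(s + 1)*(s - 1)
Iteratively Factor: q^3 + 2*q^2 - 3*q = (q - 1)*(q^2 + 3*q) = (q - 1)*(q + 3)*(q)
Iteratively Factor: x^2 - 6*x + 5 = (x - 1)*(x - 5)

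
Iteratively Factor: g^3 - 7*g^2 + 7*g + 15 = (g + 1)*(g^2 - 8*g + 15) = (g - 3)*(g + 1)*(g - 5)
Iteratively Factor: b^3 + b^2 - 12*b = (b + 4)*(b^2 - 3*b) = b*(b + 4)*(b - 3)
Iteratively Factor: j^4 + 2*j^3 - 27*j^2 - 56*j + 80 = (j + 4)*(j^3 - 2*j^2 - 19*j + 20) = (j - 1)*(j + 4)*(j^2 - j - 20) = (j - 1)*(j + 4)^2*(j - 5)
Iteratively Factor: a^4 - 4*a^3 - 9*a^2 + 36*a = (a - 3)*(a^3 - a^2 - 12*a) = (a - 3)*(a + 3)*(a^2 - 4*a) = a*(a - 3)*(a + 3)*(a - 4)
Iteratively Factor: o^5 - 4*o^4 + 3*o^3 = (o)*(o^4 - 4*o^3 + 3*o^2) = o*(o - 3)*(o^3 - o^2) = o*(o - 3)*(o - 1)*(o^2) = o^2*(o - 3)*(o - 1)*(o)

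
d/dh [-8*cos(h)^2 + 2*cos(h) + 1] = 2*(8*cos(h) - 1)*sin(h)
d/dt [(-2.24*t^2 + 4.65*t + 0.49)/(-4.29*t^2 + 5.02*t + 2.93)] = (8.7037*t^2 - 8.9222*t + 11.1647)/(18.4041*t^4 - 43.0716*t^3 + 0.0609999999999928*t^2 + 29.4172*t + 8.5849)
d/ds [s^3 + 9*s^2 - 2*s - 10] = 3*s^2 + 18*s - 2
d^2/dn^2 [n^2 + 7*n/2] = 2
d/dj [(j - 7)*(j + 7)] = 2*j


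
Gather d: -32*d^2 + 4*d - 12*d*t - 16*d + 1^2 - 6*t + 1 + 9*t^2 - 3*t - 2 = -32*d^2 + d*(-12*t - 12) + 9*t^2 - 9*t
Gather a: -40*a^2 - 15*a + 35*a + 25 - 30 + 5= -40*a^2 + 20*a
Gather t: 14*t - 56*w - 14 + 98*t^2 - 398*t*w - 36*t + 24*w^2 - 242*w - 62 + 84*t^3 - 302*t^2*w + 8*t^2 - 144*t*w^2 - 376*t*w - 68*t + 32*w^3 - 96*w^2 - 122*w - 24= 84*t^3 + t^2*(106 - 302*w) + t*(-144*w^2 - 774*w - 90) + 32*w^3 - 72*w^2 - 420*w - 100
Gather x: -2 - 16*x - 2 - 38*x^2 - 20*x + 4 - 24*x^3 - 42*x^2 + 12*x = -24*x^3 - 80*x^2 - 24*x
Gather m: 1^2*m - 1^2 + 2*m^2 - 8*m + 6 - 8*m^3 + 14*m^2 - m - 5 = -8*m^3 + 16*m^2 - 8*m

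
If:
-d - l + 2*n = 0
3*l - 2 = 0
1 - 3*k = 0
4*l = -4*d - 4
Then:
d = -5/3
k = 1/3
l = 2/3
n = -1/2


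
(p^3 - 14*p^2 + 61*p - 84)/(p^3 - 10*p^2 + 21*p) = (p - 4)/p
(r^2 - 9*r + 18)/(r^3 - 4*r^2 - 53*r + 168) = (r - 6)/(r^2 - r - 56)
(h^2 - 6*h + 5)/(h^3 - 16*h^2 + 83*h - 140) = (h - 1)/(h^2 - 11*h + 28)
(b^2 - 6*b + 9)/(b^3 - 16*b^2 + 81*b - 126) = (b - 3)/(b^2 - 13*b + 42)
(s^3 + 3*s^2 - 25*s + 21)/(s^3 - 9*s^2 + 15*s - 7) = (s^2 + 4*s - 21)/(s^2 - 8*s + 7)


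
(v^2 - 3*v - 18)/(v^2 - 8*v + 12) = (v + 3)/(v - 2)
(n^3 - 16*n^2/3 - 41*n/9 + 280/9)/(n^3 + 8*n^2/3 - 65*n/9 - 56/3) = (n - 5)/(n + 3)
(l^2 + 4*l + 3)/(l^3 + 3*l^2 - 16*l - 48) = (l + 1)/(l^2 - 16)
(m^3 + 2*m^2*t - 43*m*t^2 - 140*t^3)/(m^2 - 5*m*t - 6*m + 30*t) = (m^3 + 2*m^2*t - 43*m*t^2 - 140*t^3)/(m^2 - 5*m*t - 6*m + 30*t)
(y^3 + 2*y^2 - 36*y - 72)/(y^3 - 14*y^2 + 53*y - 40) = (y^3 + 2*y^2 - 36*y - 72)/(y^3 - 14*y^2 + 53*y - 40)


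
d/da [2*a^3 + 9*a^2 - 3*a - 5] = 6*a^2 + 18*a - 3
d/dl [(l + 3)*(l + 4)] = 2*l + 7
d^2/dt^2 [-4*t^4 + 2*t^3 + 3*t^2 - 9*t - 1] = -48*t^2 + 12*t + 6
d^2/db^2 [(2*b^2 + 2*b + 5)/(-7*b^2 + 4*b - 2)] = 2*(-154*b^3 - 651*b^2 + 504*b - 34)/(343*b^6 - 588*b^5 + 630*b^4 - 400*b^3 + 180*b^2 - 48*b + 8)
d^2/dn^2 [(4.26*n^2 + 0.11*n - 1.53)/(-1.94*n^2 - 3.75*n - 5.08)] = (61.1550080000001*n^3 + 286.44876*n^2 + 73.2889319999999*n - 202.80519)/(7.301384*n^6 + 42.3405*n^5 + 139.201014*n^4 + 274.476375*n^3 + 364.505748*n^2 + 290.322*n + 131.096512)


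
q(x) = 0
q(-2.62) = 0.00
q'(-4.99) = 0.00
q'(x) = 0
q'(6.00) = 0.00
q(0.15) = 0.00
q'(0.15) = 0.00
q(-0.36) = 0.00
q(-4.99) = 0.00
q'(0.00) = 0.00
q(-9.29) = 0.00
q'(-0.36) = 0.00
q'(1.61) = 0.00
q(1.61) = 0.00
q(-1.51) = 0.00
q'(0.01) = 0.00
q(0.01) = 0.00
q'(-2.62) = 0.00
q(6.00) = 0.00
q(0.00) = 0.00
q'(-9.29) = 0.00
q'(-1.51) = 0.00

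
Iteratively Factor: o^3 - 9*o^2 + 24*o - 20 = (o - 5)*(o^2 - 4*o + 4) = (o - 5)*(o - 2)*(o - 2)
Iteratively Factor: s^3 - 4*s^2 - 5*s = (s - 5)*(s^2 + s) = (s - 5)*(s + 1)*(s)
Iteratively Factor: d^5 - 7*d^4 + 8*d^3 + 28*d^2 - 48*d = (d - 2)*(d^4 - 5*d^3 - 2*d^2 + 24*d) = (d - 3)*(d - 2)*(d^3 - 2*d^2 - 8*d) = d*(d - 3)*(d - 2)*(d^2 - 2*d - 8) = d*(d - 4)*(d - 3)*(d - 2)*(d + 2)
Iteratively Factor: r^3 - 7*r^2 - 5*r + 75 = (r + 3)*(r^2 - 10*r + 25) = (r - 5)*(r + 3)*(r - 5)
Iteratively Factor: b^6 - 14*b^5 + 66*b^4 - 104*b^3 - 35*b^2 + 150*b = (b)*(b^5 - 14*b^4 + 66*b^3 - 104*b^2 - 35*b + 150) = b*(b - 5)*(b^4 - 9*b^3 + 21*b^2 + b - 30) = b*(b - 5)*(b - 2)*(b^3 - 7*b^2 + 7*b + 15) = b*(b - 5)^2*(b - 2)*(b^2 - 2*b - 3) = b*(b - 5)^2*(b - 2)*(b + 1)*(b - 3)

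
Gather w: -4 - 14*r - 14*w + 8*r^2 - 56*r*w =8*r^2 - 14*r + w*(-56*r - 14) - 4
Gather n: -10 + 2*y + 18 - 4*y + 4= 12 - 2*y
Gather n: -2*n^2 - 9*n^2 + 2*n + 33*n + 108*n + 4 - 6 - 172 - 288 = -11*n^2 + 143*n - 462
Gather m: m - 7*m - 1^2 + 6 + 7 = 12 - 6*m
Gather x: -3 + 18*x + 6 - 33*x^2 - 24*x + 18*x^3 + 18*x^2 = 18*x^3 - 15*x^2 - 6*x + 3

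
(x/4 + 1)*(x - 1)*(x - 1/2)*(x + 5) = x^4/4 + 15*x^3/8 + 7*x^2/4 - 51*x/8 + 5/2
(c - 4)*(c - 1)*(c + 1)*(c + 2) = c^4 - 2*c^3 - 9*c^2 + 2*c + 8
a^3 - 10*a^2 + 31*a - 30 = (a - 5)*(a - 3)*(a - 2)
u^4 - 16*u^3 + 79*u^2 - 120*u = u*(u - 8)*(u - 5)*(u - 3)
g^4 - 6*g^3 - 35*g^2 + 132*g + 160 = (g - 8)*(g - 4)*(g + 1)*(g + 5)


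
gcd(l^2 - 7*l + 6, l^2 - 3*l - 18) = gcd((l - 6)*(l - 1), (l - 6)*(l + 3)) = l - 6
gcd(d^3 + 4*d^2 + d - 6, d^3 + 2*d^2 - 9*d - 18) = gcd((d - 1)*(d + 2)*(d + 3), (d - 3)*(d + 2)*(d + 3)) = d^2 + 5*d + 6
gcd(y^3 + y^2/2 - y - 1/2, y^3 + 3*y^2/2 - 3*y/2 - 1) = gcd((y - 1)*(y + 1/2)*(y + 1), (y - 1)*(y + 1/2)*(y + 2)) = y^2 - y/2 - 1/2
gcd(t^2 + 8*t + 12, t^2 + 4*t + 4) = t + 2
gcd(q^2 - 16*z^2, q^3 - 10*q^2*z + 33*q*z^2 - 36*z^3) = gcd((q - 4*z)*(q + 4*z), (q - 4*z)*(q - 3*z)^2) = -q + 4*z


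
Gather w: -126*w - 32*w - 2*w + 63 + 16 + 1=80 - 160*w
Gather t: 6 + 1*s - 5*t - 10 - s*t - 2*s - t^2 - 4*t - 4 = -s - t^2 + t*(-s - 9) - 8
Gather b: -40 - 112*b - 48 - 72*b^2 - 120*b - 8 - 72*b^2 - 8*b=-144*b^2 - 240*b - 96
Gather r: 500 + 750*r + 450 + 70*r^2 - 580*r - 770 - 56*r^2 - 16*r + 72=14*r^2 + 154*r + 252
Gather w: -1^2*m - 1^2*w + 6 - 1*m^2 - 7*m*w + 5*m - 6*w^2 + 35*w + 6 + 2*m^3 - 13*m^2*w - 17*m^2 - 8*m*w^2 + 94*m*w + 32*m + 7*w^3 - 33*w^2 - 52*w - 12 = 2*m^3 - 18*m^2 + 36*m + 7*w^3 + w^2*(-8*m - 39) + w*(-13*m^2 + 87*m - 18)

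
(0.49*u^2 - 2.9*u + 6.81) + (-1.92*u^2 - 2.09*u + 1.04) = -1.43*u^2 - 4.99*u + 7.85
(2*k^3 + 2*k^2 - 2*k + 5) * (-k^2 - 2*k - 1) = -2*k^5 - 6*k^4 - 4*k^3 - 3*k^2 - 8*k - 5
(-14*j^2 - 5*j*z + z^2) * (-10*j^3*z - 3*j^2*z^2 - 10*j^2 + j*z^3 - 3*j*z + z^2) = 140*j^5*z + 92*j^4*z^2 + 140*j^4 - 9*j^3*z^3 + 92*j^3*z - 8*j^2*z^4 - 9*j^2*z^2 + j*z^5 - 8*j*z^3 + z^4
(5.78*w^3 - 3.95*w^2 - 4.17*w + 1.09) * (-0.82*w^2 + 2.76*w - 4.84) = -4.7396*w^5 + 19.1918*w^4 - 35.4578*w^3 + 6.715*w^2 + 23.1912*w - 5.2756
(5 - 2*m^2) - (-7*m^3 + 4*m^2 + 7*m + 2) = 7*m^3 - 6*m^2 - 7*m + 3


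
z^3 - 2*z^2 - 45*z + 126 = (z - 6)*(z - 3)*(z + 7)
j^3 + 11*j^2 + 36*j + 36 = (j + 2)*(j + 3)*(j + 6)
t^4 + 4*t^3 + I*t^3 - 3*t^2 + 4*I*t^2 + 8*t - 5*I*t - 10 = (t - 1)*(t + 5)*(t - I)*(t + 2*I)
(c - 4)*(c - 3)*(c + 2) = c^3 - 5*c^2 - 2*c + 24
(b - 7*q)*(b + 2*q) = b^2 - 5*b*q - 14*q^2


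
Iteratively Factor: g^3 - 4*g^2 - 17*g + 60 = (g + 4)*(g^2 - 8*g + 15) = (g - 5)*(g + 4)*(g - 3)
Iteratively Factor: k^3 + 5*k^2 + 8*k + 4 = (k + 2)*(k^2 + 3*k + 2) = (k + 2)^2*(k + 1)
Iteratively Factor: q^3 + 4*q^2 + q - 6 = (q + 2)*(q^2 + 2*q - 3) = (q + 2)*(q + 3)*(q - 1)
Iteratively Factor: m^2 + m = (m + 1)*(m)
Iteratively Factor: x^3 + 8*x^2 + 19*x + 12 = (x + 1)*(x^2 + 7*x + 12) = (x + 1)*(x + 3)*(x + 4)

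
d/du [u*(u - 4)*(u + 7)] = 3*u^2 + 6*u - 28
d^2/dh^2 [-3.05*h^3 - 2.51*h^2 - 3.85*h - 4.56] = -18.3*h - 5.02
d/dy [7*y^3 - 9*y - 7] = 21*y^2 - 9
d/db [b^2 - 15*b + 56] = 2*b - 15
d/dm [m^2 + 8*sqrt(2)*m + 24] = 2*m + 8*sqrt(2)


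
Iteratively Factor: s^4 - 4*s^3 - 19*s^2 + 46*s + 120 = (s + 3)*(s^3 - 7*s^2 + 2*s + 40) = (s - 4)*(s + 3)*(s^2 - 3*s - 10) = (s - 5)*(s - 4)*(s + 3)*(s + 2)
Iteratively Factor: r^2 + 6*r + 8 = (r + 4)*(r + 2)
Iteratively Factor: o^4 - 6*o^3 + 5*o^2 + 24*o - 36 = (o - 2)*(o^3 - 4*o^2 - 3*o + 18) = (o - 2)*(o + 2)*(o^2 - 6*o + 9) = (o - 3)*(o - 2)*(o + 2)*(o - 3)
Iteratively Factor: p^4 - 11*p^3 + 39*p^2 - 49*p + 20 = (p - 5)*(p^3 - 6*p^2 + 9*p - 4) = (p - 5)*(p - 1)*(p^2 - 5*p + 4) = (p - 5)*(p - 4)*(p - 1)*(p - 1)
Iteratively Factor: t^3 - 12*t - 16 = (t + 2)*(t^2 - 2*t - 8) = (t - 4)*(t + 2)*(t + 2)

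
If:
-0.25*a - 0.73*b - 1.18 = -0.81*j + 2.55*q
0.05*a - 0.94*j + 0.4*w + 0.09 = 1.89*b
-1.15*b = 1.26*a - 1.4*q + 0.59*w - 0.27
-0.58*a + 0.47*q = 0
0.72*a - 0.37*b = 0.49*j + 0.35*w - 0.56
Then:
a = -0.18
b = -0.12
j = 0.57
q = -0.23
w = 0.55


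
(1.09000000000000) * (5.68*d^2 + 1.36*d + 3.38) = 6.1912*d^2 + 1.4824*d + 3.6842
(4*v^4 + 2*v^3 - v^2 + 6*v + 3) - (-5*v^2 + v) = 4*v^4 + 2*v^3 + 4*v^2 + 5*v + 3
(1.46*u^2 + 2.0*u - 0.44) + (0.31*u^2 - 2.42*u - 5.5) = 1.77*u^2 - 0.42*u - 5.94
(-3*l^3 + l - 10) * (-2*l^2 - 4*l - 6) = 6*l^5 + 12*l^4 + 16*l^3 + 16*l^2 + 34*l + 60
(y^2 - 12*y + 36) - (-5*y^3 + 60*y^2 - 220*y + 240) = 5*y^3 - 59*y^2 + 208*y - 204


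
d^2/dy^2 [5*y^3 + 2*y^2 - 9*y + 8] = 30*y + 4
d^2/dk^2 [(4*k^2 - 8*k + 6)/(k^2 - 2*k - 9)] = 84*(3*k^2 - 6*k + 13)/(k^6 - 6*k^5 - 15*k^4 + 100*k^3 + 135*k^2 - 486*k - 729)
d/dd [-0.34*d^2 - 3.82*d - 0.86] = -0.68*d - 3.82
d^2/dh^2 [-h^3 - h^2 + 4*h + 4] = -6*h - 2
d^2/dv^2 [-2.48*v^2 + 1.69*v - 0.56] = -4.96000000000000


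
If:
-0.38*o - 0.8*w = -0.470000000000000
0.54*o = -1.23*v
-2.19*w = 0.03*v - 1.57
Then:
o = -0.27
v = 0.12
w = 0.72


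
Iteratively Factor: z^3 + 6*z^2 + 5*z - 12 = (z + 3)*(z^2 + 3*z - 4) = (z + 3)*(z + 4)*(z - 1)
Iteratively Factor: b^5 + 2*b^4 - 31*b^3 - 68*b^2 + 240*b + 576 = (b - 4)*(b^4 + 6*b^3 - 7*b^2 - 96*b - 144) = (b - 4)^2*(b^3 + 10*b^2 + 33*b + 36) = (b - 4)^2*(b + 3)*(b^2 + 7*b + 12) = (b - 4)^2*(b + 3)*(b + 4)*(b + 3)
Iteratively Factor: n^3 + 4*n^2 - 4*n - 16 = (n - 2)*(n^2 + 6*n + 8) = (n - 2)*(n + 2)*(n + 4)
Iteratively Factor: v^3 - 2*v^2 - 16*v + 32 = (v - 2)*(v^2 - 16) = (v - 4)*(v - 2)*(v + 4)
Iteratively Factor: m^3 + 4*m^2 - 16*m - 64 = (m + 4)*(m^2 - 16) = (m - 4)*(m + 4)*(m + 4)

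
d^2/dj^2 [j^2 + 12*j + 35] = 2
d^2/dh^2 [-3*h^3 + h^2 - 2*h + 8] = 2 - 18*h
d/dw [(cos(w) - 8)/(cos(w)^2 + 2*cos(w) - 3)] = (cos(w)^2 - 16*cos(w) - 13)*sin(w)/(cos(w)^2 + 2*cos(w) - 3)^2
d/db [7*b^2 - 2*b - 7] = 14*b - 2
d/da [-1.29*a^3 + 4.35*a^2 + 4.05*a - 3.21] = -3.87*a^2 + 8.7*a + 4.05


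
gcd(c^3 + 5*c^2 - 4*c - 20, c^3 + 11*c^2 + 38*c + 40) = c^2 + 7*c + 10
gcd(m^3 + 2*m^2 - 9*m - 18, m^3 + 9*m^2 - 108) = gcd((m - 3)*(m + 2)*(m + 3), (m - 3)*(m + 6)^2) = m - 3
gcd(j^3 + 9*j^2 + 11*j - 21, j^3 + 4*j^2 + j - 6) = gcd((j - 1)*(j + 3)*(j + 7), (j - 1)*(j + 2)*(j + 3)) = j^2 + 2*j - 3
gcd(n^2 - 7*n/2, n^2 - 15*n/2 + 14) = n - 7/2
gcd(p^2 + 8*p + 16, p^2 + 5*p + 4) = p + 4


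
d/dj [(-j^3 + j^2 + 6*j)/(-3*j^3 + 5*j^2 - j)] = (-2*j^2 + 38*j - 31)/(9*j^4 - 30*j^3 + 31*j^2 - 10*j + 1)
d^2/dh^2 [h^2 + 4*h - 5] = 2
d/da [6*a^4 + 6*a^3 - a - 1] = 24*a^3 + 18*a^2 - 1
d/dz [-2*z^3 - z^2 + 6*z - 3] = -6*z^2 - 2*z + 6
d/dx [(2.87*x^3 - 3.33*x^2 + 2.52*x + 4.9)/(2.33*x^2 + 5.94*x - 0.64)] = (6.6871*x^4 + 34.0956*x^3 - 31.1622*x^2 - 18.5716*x - 30.7188)/(5.4289*x^4 + 27.6804*x^3 + 32.3012*x^2 - 7.6032*x + 0.4096)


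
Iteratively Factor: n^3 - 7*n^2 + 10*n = (n)*(n^2 - 7*n + 10) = n*(n - 2)*(n - 5)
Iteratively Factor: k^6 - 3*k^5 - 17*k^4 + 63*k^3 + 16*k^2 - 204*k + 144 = (k - 3)*(k^5 - 17*k^3 + 12*k^2 + 52*k - 48) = (k - 3)*(k - 2)*(k^4 + 2*k^3 - 13*k^2 - 14*k + 24) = (k - 3)*(k - 2)*(k + 2)*(k^3 - 13*k + 12) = (k - 3)*(k - 2)*(k - 1)*(k + 2)*(k^2 + k - 12) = (k - 3)*(k - 2)*(k - 1)*(k + 2)*(k + 4)*(k - 3)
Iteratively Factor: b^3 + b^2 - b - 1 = (b + 1)*(b^2 - 1) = (b + 1)^2*(b - 1)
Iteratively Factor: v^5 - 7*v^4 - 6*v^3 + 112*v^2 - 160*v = (v - 2)*(v^4 - 5*v^3 - 16*v^2 + 80*v) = (v - 4)*(v - 2)*(v^3 - v^2 - 20*v) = (v - 4)*(v - 2)*(v + 4)*(v^2 - 5*v) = (v - 5)*(v - 4)*(v - 2)*(v + 4)*(v)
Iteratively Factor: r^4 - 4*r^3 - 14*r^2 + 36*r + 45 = (r + 1)*(r^3 - 5*r^2 - 9*r + 45) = (r - 5)*(r + 1)*(r^2 - 9) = (r - 5)*(r + 1)*(r + 3)*(r - 3)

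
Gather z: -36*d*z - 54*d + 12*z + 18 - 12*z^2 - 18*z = -54*d - 12*z^2 + z*(-36*d - 6) + 18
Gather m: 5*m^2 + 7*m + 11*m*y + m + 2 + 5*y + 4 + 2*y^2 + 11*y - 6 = 5*m^2 + m*(11*y + 8) + 2*y^2 + 16*y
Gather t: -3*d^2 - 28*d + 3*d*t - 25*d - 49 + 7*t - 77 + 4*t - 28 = -3*d^2 - 53*d + t*(3*d + 11) - 154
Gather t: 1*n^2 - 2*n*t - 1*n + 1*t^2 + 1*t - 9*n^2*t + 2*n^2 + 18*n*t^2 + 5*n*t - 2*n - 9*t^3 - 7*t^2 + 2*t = 3*n^2 - 3*n - 9*t^3 + t^2*(18*n - 6) + t*(-9*n^2 + 3*n + 3)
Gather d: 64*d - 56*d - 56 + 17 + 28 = 8*d - 11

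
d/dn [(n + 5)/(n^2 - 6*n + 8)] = (n^2 - 6*n - 2*(n - 3)*(n + 5) + 8)/(n^2 - 6*n + 8)^2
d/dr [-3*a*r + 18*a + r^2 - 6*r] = -3*a + 2*r - 6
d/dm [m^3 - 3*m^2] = 3*m*(m - 2)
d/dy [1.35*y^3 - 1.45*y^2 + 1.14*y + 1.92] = 4.05*y^2 - 2.9*y + 1.14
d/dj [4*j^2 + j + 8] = 8*j + 1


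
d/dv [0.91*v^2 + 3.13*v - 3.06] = 1.82*v + 3.13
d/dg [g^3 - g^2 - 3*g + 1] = 3*g^2 - 2*g - 3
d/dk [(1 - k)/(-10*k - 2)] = 3/(25*k^2 + 10*k + 1)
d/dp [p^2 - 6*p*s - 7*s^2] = 2*p - 6*s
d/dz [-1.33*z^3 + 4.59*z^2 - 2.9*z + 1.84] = -3.99*z^2 + 9.18*z - 2.9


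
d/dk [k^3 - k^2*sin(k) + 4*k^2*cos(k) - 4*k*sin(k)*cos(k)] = -4*k^2*sin(k) - k^2*cos(k) + 3*k^2 - 2*k*sin(k) + 8*k*cos(k) - 4*k*cos(2*k) - 2*sin(2*k)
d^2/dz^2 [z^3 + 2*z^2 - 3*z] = 6*z + 4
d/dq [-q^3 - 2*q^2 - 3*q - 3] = -3*q^2 - 4*q - 3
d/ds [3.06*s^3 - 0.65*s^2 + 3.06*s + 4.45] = 9.18*s^2 - 1.3*s + 3.06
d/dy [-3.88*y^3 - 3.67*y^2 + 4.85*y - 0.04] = -11.64*y^2 - 7.34*y + 4.85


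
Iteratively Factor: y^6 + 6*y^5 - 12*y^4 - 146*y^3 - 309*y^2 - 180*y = (y + 3)*(y^5 + 3*y^4 - 21*y^3 - 83*y^2 - 60*y) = (y + 3)*(y + 4)*(y^4 - y^3 - 17*y^2 - 15*y) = (y - 5)*(y + 3)*(y + 4)*(y^3 + 4*y^2 + 3*y) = y*(y - 5)*(y + 3)*(y + 4)*(y^2 + 4*y + 3) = y*(y - 5)*(y + 3)^2*(y + 4)*(y + 1)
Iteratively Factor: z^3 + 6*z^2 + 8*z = (z + 4)*(z^2 + 2*z) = z*(z + 4)*(z + 2)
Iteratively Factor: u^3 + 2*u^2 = (u + 2)*(u^2) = u*(u + 2)*(u)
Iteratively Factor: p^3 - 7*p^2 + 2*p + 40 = (p + 2)*(p^2 - 9*p + 20) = (p - 5)*(p + 2)*(p - 4)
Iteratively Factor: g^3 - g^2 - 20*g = (g + 4)*(g^2 - 5*g) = g*(g + 4)*(g - 5)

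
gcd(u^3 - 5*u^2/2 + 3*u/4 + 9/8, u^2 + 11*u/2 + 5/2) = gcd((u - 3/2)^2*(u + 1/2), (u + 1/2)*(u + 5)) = u + 1/2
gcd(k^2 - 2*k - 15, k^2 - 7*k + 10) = k - 5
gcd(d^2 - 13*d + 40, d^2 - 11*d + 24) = d - 8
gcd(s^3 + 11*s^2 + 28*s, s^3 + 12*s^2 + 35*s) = s^2 + 7*s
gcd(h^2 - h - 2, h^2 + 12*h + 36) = 1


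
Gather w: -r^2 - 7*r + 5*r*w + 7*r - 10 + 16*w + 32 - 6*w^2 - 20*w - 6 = -r^2 - 6*w^2 + w*(5*r - 4) + 16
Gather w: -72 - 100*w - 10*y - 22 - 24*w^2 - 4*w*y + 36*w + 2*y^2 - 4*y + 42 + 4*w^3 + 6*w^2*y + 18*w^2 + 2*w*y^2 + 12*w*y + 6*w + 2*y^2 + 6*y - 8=4*w^3 + w^2*(6*y - 6) + w*(2*y^2 + 8*y - 58) + 4*y^2 - 8*y - 60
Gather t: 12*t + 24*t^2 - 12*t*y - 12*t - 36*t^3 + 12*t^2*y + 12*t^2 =-36*t^3 + t^2*(12*y + 36) - 12*t*y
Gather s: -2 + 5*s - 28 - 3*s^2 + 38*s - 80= -3*s^2 + 43*s - 110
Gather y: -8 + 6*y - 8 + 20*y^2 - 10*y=20*y^2 - 4*y - 16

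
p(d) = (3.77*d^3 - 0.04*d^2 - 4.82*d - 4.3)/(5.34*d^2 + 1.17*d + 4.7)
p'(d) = (-10.68*d - 1.17)*(3.77*d^3 - 0.04*d^2 - 4.82*d - 4.3)/(5.34*d^2 + 1.17*d + 4.7)^2 + (11.31*d^2 - 0.08*d - 4.82)/(5.34*d^2 + 1.17*d + 4.7)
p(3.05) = 1.51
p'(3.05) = 0.85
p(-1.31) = -0.53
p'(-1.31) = 0.64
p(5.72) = 3.61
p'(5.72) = 0.75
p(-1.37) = -0.57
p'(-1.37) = 0.68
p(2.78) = 1.28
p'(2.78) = 0.87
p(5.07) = 3.12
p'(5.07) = 0.76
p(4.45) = 2.64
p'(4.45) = 0.78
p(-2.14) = -1.17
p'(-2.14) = 0.82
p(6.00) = 3.82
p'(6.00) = 0.75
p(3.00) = 1.47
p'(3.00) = 0.85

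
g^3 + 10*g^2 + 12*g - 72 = (g - 2)*(g + 6)^2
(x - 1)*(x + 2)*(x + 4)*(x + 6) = x^4 + 11*x^3 + 32*x^2 + 4*x - 48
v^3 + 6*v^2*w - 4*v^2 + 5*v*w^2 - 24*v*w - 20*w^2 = (v - 4)*(v + w)*(v + 5*w)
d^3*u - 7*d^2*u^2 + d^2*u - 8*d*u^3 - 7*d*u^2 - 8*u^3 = (d - 8*u)*(d + u)*(d*u + u)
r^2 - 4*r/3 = r*(r - 4/3)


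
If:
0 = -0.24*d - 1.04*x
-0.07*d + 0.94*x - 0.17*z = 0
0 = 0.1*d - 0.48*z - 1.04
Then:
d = 1.14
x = -0.26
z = -1.93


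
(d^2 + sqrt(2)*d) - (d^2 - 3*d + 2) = sqrt(2)*d + 3*d - 2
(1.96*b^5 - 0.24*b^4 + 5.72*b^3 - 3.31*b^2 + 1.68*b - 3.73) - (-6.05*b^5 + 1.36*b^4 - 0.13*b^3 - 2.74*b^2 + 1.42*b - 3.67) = 8.01*b^5 - 1.6*b^4 + 5.85*b^3 - 0.57*b^2 + 0.26*b - 0.0600000000000001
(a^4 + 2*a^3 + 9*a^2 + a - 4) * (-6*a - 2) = -6*a^5 - 14*a^4 - 58*a^3 - 24*a^2 + 22*a + 8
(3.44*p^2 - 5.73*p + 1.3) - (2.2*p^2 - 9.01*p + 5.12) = 1.24*p^2 + 3.28*p - 3.82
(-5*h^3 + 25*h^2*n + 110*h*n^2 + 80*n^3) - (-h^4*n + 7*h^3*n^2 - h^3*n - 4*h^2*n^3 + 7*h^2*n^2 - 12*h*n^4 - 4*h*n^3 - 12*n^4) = h^4*n - 7*h^3*n^2 + h^3*n - 5*h^3 + 4*h^2*n^3 - 7*h^2*n^2 + 25*h^2*n + 12*h*n^4 + 4*h*n^3 + 110*h*n^2 + 12*n^4 + 80*n^3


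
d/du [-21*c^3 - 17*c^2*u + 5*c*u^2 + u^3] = -17*c^2 + 10*c*u + 3*u^2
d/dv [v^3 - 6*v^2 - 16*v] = 3*v^2 - 12*v - 16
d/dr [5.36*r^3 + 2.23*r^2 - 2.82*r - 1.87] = 16.08*r^2 + 4.46*r - 2.82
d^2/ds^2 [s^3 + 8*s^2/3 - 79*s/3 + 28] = 6*s + 16/3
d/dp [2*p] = 2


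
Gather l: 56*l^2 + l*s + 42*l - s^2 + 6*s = 56*l^2 + l*(s + 42) - s^2 + 6*s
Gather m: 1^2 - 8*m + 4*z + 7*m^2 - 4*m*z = 7*m^2 + m*(-4*z - 8) + 4*z + 1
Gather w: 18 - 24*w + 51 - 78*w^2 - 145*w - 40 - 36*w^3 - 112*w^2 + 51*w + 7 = -36*w^3 - 190*w^2 - 118*w + 36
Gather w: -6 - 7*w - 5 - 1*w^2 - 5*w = -w^2 - 12*w - 11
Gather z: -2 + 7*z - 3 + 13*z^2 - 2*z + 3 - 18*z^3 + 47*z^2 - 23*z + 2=-18*z^3 + 60*z^2 - 18*z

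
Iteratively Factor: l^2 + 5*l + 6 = (l + 3)*(l + 2)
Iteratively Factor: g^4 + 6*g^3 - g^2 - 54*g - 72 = (g + 2)*(g^3 + 4*g^2 - 9*g - 36) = (g + 2)*(g + 3)*(g^2 + g - 12) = (g - 3)*(g + 2)*(g + 3)*(g + 4)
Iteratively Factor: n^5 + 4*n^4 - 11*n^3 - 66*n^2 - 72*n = (n + 3)*(n^4 + n^3 - 14*n^2 - 24*n) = (n + 3)^2*(n^3 - 2*n^2 - 8*n) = (n + 2)*(n + 3)^2*(n^2 - 4*n) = (n - 4)*(n + 2)*(n + 3)^2*(n)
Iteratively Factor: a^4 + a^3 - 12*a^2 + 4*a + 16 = (a + 1)*(a^3 - 12*a + 16) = (a + 1)*(a + 4)*(a^2 - 4*a + 4) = (a - 2)*(a + 1)*(a + 4)*(a - 2)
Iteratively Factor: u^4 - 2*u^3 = (u)*(u^3 - 2*u^2) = u^2*(u^2 - 2*u) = u^2*(u - 2)*(u)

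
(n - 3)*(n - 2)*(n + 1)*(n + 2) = n^4 - 2*n^3 - 7*n^2 + 8*n + 12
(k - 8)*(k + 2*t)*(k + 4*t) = k^3 + 6*k^2*t - 8*k^2 + 8*k*t^2 - 48*k*t - 64*t^2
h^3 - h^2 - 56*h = h*(h - 8)*(h + 7)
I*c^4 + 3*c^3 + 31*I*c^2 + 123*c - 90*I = (c - 5*I)*(c - 3*I)*(c + 6*I)*(I*c + 1)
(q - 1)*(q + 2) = q^2 + q - 2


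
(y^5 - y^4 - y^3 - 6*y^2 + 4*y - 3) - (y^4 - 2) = y^5 - 2*y^4 - y^3 - 6*y^2 + 4*y - 1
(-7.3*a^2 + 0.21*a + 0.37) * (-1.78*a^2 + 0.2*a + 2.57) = 12.994*a^4 - 1.8338*a^3 - 19.3776*a^2 + 0.6137*a + 0.9509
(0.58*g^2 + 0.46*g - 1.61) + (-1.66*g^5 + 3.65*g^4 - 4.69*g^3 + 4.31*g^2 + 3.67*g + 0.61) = -1.66*g^5 + 3.65*g^4 - 4.69*g^3 + 4.89*g^2 + 4.13*g - 1.0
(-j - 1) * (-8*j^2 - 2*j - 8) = 8*j^3 + 10*j^2 + 10*j + 8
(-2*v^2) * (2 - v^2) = 2*v^4 - 4*v^2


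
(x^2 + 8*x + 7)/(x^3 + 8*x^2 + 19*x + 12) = (x + 7)/(x^2 + 7*x + 12)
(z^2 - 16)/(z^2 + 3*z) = (z^2 - 16)/(z*(z + 3))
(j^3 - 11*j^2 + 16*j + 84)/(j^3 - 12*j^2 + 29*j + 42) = (j + 2)/(j + 1)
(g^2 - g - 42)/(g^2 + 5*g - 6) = (g - 7)/(g - 1)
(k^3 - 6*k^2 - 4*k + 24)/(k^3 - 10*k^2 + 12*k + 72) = (k - 2)/(k - 6)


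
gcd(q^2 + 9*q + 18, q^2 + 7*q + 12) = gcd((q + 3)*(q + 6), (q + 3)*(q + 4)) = q + 3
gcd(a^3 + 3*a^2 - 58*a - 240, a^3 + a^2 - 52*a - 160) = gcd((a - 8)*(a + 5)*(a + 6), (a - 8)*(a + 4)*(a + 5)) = a^2 - 3*a - 40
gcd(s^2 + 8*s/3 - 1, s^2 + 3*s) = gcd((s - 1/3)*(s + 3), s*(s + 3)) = s + 3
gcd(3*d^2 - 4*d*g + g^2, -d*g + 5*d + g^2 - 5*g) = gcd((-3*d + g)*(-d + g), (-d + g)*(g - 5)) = d - g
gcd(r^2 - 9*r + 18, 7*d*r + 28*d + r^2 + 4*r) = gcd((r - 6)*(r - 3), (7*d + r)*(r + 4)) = 1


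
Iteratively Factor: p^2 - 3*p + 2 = (p - 2)*(p - 1)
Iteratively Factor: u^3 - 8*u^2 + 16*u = (u - 4)*(u^2 - 4*u) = (u - 4)^2*(u)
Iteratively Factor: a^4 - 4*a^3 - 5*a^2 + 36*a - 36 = (a - 3)*(a^3 - a^2 - 8*a + 12) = (a - 3)*(a + 3)*(a^2 - 4*a + 4) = (a - 3)*(a - 2)*(a + 3)*(a - 2)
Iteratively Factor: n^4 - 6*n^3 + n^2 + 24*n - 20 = (n - 5)*(n^3 - n^2 - 4*n + 4) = (n - 5)*(n - 1)*(n^2 - 4) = (n - 5)*(n - 2)*(n - 1)*(n + 2)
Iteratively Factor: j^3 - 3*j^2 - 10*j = (j + 2)*(j^2 - 5*j) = (j - 5)*(j + 2)*(j)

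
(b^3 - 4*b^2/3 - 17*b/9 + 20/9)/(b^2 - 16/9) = (3*b^2 - 8*b + 5)/(3*b - 4)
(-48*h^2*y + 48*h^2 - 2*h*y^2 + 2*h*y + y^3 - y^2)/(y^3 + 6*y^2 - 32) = (-48*h^2*y + 48*h^2 - 2*h*y^2 + 2*h*y + y^3 - y^2)/(y^3 + 6*y^2 - 32)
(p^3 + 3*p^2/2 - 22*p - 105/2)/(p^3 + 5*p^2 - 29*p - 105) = (p + 7/2)/(p + 7)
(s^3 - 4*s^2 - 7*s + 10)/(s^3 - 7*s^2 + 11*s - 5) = (s + 2)/(s - 1)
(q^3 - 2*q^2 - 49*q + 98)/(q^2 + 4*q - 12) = (q^2 - 49)/(q + 6)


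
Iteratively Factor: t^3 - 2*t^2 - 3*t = (t - 3)*(t^2 + t) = (t - 3)*(t + 1)*(t)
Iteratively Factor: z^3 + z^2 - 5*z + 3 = (z - 1)*(z^2 + 2*z - 3) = (z - 1)^2*(z + 3)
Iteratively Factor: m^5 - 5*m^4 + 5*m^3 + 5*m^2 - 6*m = (m + 1)*(m^4 - 6*m^3 + 11*m^2 - 6*m) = (m - 1)*(m + 1)*(m^3 - 5*m^2 + 6*m) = (m - 2)*(m - 1)*(m + 1)*(m^2 - 3*m) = m*(m - 2)*(m - 1)*(m + 1)*(m - 3)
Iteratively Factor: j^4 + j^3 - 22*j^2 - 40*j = (j + 4)*(j^3 - 3*j^2 - 10*j) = j*(j + 4)*(j^2 - 3*j - 10) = j*(j - 5)*(j + 4)*(j + 2)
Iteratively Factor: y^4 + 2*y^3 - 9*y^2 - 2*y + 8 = (y - 2)*(y^3 + 4*y^2 - y - 4) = (y - 2)*(y - 1)*(y^2 + 5*y + 4) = (y - 2)*(y - 1)*(y + 4)*(y + 1)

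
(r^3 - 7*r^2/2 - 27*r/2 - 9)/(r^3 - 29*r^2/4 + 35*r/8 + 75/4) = 4*(2*r^2 + 5*r + 3)/(8*r^2 - 10*r - 25)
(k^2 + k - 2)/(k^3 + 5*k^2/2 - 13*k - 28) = 2*(k - 1)/(2*k^2 + k - 28)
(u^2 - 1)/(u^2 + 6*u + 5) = (u - 1)/(u + 5)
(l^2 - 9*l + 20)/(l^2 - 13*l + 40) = (l - 4)/(l - 8)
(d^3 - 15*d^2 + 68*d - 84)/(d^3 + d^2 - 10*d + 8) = (d^2 - 13*d + 42)/(d^2 + 3*d - 4)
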